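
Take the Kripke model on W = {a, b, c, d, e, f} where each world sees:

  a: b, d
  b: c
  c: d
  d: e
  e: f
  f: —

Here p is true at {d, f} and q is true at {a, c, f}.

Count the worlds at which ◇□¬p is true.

a: successors {b, d}; □¬p there: b:T, d:T. ✓
b: successors {c}; □¬p there: c:F. ✗
c: successors {d}; □¬p there: d:T. ✓
d: successors {e}; □¬p there: e:F. ✗
e: successors {f}; □¬p there: f:T. ✓
f: no successors, so ◇□¬p fails. ✗
Satisfying worlds: {a, c, e}.

3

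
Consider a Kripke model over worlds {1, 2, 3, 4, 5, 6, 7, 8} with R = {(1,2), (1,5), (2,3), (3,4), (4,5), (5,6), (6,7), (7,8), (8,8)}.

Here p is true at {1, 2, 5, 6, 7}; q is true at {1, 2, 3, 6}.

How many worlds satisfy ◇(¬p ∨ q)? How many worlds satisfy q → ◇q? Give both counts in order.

For ◇(¬p ∨ q):
1: successors {2, 5}; ¬p ∨ q there: 2:T, 5:F. ✓
2: successors {3}; ¬p ∨ q there: 3:T. ✓
3: successors {4}; ¬p ∨ q there: 4:T. ✓
4: successors {5}; ¬p ∨ q there: 5:F. ✗
5: successors {6}; ¬p ∨ q there: 6:T. ✓
6: successors {7}; ¬p ∨ q there: 7:F. ✗
7: successors {8}; ¬p ∨ q there: 8:T. ✓
8: successors {8}; ¬p ∨ q there: 8:T. ✓
— 6 worlds.
For q → ◇q:
1: q is T, ◇q is T. ✓
2: q is T, ◇q is T. ✓
3: q is T, ◇q is F. ✗
4: q is F, ◇q is F. ✓
5: q is F, ◇q is T. ✓
6: q is T, ◇q is F. ✗
7: q is F, ◇q is F. ✓
8: q is F, ◇q is F. ✓
— 6 worlds.

6 and 6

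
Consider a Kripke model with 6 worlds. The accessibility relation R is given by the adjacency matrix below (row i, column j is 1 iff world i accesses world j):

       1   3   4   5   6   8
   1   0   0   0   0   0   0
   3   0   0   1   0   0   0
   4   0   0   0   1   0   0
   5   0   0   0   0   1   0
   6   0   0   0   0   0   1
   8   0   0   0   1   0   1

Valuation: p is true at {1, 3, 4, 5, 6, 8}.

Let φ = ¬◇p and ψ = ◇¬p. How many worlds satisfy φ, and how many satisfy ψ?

1 and 0

For ¬◇p:
1: ◇p is F. ✓
3: ◇p is T. ✗
4: ◇p is T. ✗
5: ◇p is T. ✗
6: ◇p is T. ✗
8: ◇p is T. ✗
— 1 world.
For ◇¬p:
1: no successors, so ◇¬p fails. ✗
3: successors {4}; ¬p there: 4:F. ✗
4: successors {5}; ¬p there: 5:F. ✗
5: successors {6}; ¬p there: 6:F. ✗
6: successors {8}; ¬p there: 8:F. ✗
8: successors {5, 8}; ¬p there: 5:F, 8:F. ✗
— 0 worlds.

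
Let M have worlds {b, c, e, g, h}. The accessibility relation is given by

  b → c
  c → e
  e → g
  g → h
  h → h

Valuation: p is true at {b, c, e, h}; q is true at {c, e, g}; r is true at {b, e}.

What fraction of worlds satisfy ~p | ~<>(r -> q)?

b: ~p is F, ~<>(r -> q) is F. ✗
c: ~p is F, ~<>(r -> q) is F. ✗
e: ~p is F, ~<>(r -> q) is F. ✗
g: ~p is T, ~<>(r -> q) is F. ✓
h: ~p is F, ~<>(r -> q) is F. ✗
That's 1 of 5 worlds, so 1/5.

1/5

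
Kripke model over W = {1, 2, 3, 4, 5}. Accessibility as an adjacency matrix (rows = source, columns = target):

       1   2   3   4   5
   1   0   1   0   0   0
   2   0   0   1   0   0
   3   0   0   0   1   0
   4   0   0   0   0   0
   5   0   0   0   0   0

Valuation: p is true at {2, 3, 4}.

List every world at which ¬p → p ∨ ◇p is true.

1: ¬p is T, p ∨ ◇p is T. ✓
2: ¬p is F, p ∨ ◇p is T. ✓
3: ¬p is F, p ∨ ◇p is T. ✓
4: ¬p is F, p ∨ ◇p is T. ✓
5: ¬p is T, p ∨ ◇p is F. ✗

{1, 2, 3, 4}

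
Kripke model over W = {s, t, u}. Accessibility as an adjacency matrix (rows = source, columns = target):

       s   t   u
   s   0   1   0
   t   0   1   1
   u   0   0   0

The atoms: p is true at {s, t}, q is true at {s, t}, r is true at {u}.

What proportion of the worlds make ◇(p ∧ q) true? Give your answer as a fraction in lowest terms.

s: successors {t}; p ∧ q there: t:T. ✓
t: successors {t, u}; p ∧ q there: t:T, u:F. ✓
u: no successors, so ◇(p ∧ q) fails. ✗
That's 2 of 3 worlds, so 2/3.

2/3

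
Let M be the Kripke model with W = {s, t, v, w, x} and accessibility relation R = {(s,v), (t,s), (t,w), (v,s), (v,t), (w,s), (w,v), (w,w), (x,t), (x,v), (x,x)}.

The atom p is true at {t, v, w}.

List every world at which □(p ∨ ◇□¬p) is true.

{s}

s: successors {v}; p ∨ ◇□¬p there: v:T. ✓
t: successors {s, w}; p ∨ ◇□¬p there: s:F, w:T. ✗
v: successors {s, t}; p ∨ ◇□¬p there: s:F, t:T. ✗
w: successors {s, v, w}; p ∨ ◇□¬p there: s:F, v:T, w:T. ✗
x: successors {t, v, x}; p ∨ ◇□¬p there: t:T, v:T, x:F. ✗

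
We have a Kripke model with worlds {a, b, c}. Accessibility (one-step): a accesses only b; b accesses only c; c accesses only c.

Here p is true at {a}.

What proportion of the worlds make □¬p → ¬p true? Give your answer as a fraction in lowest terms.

a: □¬p is T, ¬p is F. ✗
b: □¬p is T, ¬p is T. ✓
c: □¬p is T, ¬p is T. ✓
That's 2 of 3 worlds, so 2/3.

2/3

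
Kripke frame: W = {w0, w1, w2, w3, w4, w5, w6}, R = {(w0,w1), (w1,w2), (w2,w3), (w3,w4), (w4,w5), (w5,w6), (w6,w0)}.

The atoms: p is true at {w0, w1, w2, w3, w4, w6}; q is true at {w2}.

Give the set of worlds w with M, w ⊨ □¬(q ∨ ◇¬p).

w0: successors {w1}; ¬(q ∨ ◇¬p) there: w1:T. ✓
w1: successors {w2}; ¬(q ∨ ◇¬p) there: w2:F. ✗
w2: successors {w3}; ¬(q ∨ ◇¬p) there: w3:T. ✓
w3: successors {w4}; ¬(q ∨ ◇¬p) there: w4:F. ✗
w4: successors {w5}; ¬(q ∨ ◇¬p) there: w5:T. ✓
w5: successors {w6}; ¬(q ∨ ◇¬p) there: w6:T. ✓
w6: successors {w0}; ¬(q ∨ ◇¬p) there: w0:T. ✓

{w0, w2, w4, w5, w6}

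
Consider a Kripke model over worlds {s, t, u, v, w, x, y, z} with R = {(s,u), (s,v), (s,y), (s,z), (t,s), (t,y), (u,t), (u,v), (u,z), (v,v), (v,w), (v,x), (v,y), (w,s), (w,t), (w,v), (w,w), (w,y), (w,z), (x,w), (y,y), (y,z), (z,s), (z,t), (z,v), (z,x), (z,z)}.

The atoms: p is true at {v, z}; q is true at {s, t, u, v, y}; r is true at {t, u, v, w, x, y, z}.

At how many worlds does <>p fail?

2

s: successors {u, v, y, z}; p there: u:F, v:T, y:F, z:T. ✓
t: successors {s, y}; p there: s:F, y:F. ✗
u: successors {t, v, z}; p there: t:F, v:T, z:T. ✓
v: successors {v, w, x, y}; p there: v:T, w:F, x:F, y:F. ✓
w: successors {s, t, v, w, y, z}; p there: s:F, t:F, v:T, w:F, y:F, z:T. ✓
x: successors {w}; p there: w:F. ✗
y: successors {y, z}; p there: y:F, z:T. ✓
z: successors {s, t, v, x, z}; p there: s:F, t:F, v:T, x:F, z:T. ✓
Satisfying worlds: {s, u, v, w, y, z}.
So <>p fails at the other 2 worlds.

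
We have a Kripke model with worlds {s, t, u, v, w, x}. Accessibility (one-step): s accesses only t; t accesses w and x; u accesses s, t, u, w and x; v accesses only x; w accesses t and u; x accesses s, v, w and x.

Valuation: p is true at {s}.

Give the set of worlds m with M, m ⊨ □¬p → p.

s: □¬p is T, p is T. ✓
t: □¬p is T, p is F. ✗
u: □¬p is F, p is F. ✓
v: □¬p is T, p is F. ✗
w: □¬p is T, p is F. ✗
x: □¬p is F, p is F. ✓

{s, u, x}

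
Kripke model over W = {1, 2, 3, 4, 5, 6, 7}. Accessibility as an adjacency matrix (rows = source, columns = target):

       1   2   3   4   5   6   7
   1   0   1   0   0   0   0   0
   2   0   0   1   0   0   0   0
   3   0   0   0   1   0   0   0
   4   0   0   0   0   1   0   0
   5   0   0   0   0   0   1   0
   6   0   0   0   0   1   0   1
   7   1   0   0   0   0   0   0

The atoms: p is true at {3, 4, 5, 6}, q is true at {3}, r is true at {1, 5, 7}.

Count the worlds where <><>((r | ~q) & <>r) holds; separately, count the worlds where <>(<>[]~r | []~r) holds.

4 and 7

For <><>((r | ~q) & <>r):
1: successors {2}; <>((r | ~q) & <>r) there: 2:F. ✗
2: successors {3}; <>((r | ~q) & <>r) there: 3:T. ✓
3: successors {4}; <>((r | ~q) & <>r) there: 4:F. ✗
4: successors {5}; <>((r | ~q) & <>r) there: 5:T. ✓
5: successors {6}; <>((r | ~q) & <>r) there: 6:T. ✓
6: successors {5, 7}; <>((r | ~q) & <>r) there: 5:T, 7:F. ✓
7: successors {1}; <>((r | ~q) & <>r) there: 1:F. ✗
— 4 worlds.
For <>(<>[]~r | []~r):
1: successors {2}; <>[]~r | []~r there: 2:T. ✓
2: successors {3}; <>[]~r | []~r there: 3:T. ✓
3: successors {4}; <>[]~r | []~r there: 4:T. ✓
4: successors {5}; <>[]~r | []~r there: 5:T. ✓
5: successors {6}; <>[]~r | []~r there: 6:T. ✓
6: successors {5, 7}; <>[]~r | []~r there: 5:T, 7:T. ✓
7: successors {1}; <>[]~r | []~r there: 1:T. ✓
— 7 worlds.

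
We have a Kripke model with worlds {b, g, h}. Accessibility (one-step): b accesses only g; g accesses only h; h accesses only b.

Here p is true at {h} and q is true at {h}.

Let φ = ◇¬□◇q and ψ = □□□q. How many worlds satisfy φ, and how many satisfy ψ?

For ◇¬□◇q:
b: successors {g}; ¬□◇q there: g:T. ✓
g: successors {h}; ¬□◇q there: h:T. ✓
h: successors {b}; ¬□◇q there: b:F. ✗
— 2 worlds.
For □□□q:
b: successors {g}; □□q there: g:F. ✗
g: successors {h}; □□q there: h:F. ✗
h: successors {b}; □□q there: b:T. ✓
— 1 world.

2 and 1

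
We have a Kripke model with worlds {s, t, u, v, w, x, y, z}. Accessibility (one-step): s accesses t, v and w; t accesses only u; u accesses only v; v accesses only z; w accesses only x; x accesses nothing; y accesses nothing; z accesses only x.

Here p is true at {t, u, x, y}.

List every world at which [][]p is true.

{v, w, x, y, z}

s: successors {t, v, w}; []p there: t:T, v:F, w:T. ✗
t: successors {u}; []p there: u:F. ✗
u: successors {v}; []p there: v:F. ✗
v: successors {z}; []p there: z:T. ✓
w: successors {x}; []p there: x:T. ✓
x: no successors, so [][]p holds vacuously. ✓
y: no successors, so [][]p holds vacuously. ✓
z: successors {x}; []p there: x:T. ✓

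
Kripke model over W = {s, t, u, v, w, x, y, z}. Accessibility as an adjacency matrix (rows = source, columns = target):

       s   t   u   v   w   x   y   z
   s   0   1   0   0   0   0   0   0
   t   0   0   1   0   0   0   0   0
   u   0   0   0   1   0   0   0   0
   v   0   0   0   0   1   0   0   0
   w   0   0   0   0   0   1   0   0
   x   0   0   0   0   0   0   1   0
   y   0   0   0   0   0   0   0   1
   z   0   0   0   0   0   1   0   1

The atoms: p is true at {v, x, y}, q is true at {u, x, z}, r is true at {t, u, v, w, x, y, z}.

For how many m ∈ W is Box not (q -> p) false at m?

s: successors {t}; not (q -> p) there: t:F. ✗
t: successors {u}; not (q -> p) there: u:T. ✓
u: successors {v}; not (q -> p) there: v:F. ✗
v: successors {w}; not (q -> p) there: w:F. ✗
w: successors {x}; not (q -> p) there: x:F. ✗
x: successors {y}; not (q -> p) there: y:F. ✗
y: successors {z}; not (q -> p) there: z:T. ✓
z: successors {x, z}; not (q -> p) there: x:F, z:T. ✗
Satisfying worlds: {t, y}.
So Box not (q -> p) fails at the other 6 worlds.

6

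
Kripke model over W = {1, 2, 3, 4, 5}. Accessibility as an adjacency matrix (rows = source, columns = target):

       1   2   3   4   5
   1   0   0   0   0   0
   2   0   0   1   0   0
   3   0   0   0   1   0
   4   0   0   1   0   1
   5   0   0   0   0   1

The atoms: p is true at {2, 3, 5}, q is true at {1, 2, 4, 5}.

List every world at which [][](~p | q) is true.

1: no successors, so [][](~p | q) holds vacuously. ✓
2: successors {3}; [](~p | q) there: 3:T. ✓
3: successors {4}; [](~p | q) there: 4:F. ✗
4: successors {3, 5}; [](~p | q) there: 3:T, 5:T. ✓
5: successors {5}; [](~p | q) there: 5:T. ✓

{1, 2, 4, 5}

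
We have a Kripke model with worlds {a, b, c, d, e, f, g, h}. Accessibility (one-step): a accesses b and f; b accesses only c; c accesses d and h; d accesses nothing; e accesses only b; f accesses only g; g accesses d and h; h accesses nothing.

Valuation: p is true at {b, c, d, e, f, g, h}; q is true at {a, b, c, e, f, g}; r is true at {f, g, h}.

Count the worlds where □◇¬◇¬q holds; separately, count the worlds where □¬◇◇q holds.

4 and 8

For □◇¬◇¬q:
a: successors {b, f}; ◇¬◇¬q there: b:F, f:F. ✗
b: successors {c}; ◇¬◇¬q there: c:T. ✓
c: successors {d, h}; ◇¬◇¬q there: d:F, h:F. ✗
d: no successors, so □◇¬◇¬q holds vacuously. ✓
e: successors {b}; ◇¬◇¬q there: b:F. ✗
f: successors {g}; ◇¬◇¬q there: g:T. ✓
g: successors {d, h}; ◇¬◇¬q there: d:F, h:F. ✗
h: no successors, so □◇¬◇¬q holds vacuously. ✓
— 4 worlds.
For □¬◇◇q:
a: successors {b, f}; ¬◇◇q there: b:T, f:T. ✓
b: successors {c}; ¬◇◇q there: c:T. ✓
c: successors {d, h}; ¬◇◇q there: d:T, h:T. ✓
d: no successors, so □¬◇◇q holds vacuously. ✓
e: successors {b}; ¬◇◇q there: b:T. ✓
f: successors {g}; ¬◇◇q there: g:T. ✓
g: successors {d, h}; ¬◇◇q there: d:T, h:T. ✓
h: no successors, so □¬◇◇q holds vacuously. ✓
— 8 worlds.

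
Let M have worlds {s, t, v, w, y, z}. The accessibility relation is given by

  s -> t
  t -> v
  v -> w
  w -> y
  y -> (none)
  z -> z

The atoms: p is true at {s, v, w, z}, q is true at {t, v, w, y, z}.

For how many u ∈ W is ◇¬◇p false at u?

4

s: successors {t}; ¬◇p there: t:F. ✗
t: successors {v}; ¬◇p there: v:F. ✗
v: successors {w}; ¬◇p there: w:T. ✓
w: successors {y}; ¬◇p there: y:T. ✓
y: no successors, so ◇¬◇p fails. ✗
z: successors {z}; ¬◇p there: z:F. ✗
Satisfying worlds: {v, w}.
So ◇¬◇p fails at the other 4 worlds.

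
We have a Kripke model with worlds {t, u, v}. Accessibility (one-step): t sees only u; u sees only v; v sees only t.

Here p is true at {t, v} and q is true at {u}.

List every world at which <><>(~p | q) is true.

{v}

t: successors {u}; <>(~p | q) there: u:F. ✗
u: successors {v}; <>(~p | q) there: v:F. ✗
v: successors {t}; <>(~p | q) there: t:T. ✓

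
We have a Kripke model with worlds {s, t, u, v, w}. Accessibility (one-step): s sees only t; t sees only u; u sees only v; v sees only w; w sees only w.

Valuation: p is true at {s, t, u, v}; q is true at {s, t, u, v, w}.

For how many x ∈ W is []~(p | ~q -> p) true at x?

s: successors {t}; ~(p | ~q -> p) there: t:F. ✗
t: successors {u}; ~(p | ~q -> p) there: u:F. ✗
u: successors {v}; ~(p | ~q -> p) there: v:F. ✗
v: successors {w}; ~(p | ~q -> p) there: w:F. ✗
w: successors {w}; ~(p | ~q -> p) there: w:F. ✗
Satisfying worlds: ∅.

0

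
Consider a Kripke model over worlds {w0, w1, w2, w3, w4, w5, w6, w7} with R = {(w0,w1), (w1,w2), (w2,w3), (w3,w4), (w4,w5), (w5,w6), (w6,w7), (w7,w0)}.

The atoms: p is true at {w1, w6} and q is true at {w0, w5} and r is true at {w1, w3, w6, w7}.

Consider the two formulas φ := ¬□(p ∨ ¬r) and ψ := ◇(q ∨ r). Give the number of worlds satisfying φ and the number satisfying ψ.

For ¬□(p ∨ ¬r):
w0: □(p ∨ ¬r) is T. ✗
w1: □(p ∨ ¬r) is T. ✗
w2: □(p ∨ ¬r) is F. ✓
w3: □(p ∨ ¬r) is T. ✗
w4: □(p ∨ ¬r) is T. ✗
w5: □(p ∨ ¬r) is T. ✗
w6: □(p ∨ ¬r) is F. ✓
w7: □(p ∨ ¬r) is T. ✗
— 2 worlds.
For ◇(q ∨ r):
w0: successors {w1}; q ∨ r there: w1:T. ✓
w1: successors {w2}; q ∨ r there: w2:F. ✗
w2: successors {w3}; q ∨ r there: w3:T. ✓
w3: successors {w4}; q ∨ r there: w4:F. ✗
w4: successors {w5}; q ∨ r there: w5:T. ✓
w5: successors {w6}; q ∨ r there: w6:T. ✓
w6: successors {w7}; q ∨ r there: w7:T. ✓
w7: successors {w0}; q ∨ r there: w0:T. ✓
— 6 worlds.

2 and 6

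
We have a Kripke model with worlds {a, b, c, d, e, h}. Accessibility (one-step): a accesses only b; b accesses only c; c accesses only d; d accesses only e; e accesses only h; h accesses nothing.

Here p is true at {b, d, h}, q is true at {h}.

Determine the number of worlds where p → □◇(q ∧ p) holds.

a: p is F, □◇(q ∧ p) is F. ✓
b: p is T, □◇(q ∧ p) is F. ✗
c: p is F, □◇(q ∧ p) is F. ✓
d: p is T, □◇(q ∧ p) is T. ✓
e: p is F, □◇(q ∧ p) is F. ✓
h: p is T, □◇(q ∧ p) is T. ✓
Satisfying worlds: {a, c, d, e, h}.

5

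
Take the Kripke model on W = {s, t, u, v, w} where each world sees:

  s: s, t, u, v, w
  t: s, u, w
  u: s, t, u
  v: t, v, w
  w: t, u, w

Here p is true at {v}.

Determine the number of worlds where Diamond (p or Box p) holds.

s: successors {s, t, u, v, w}; p or Box p there: s:F, t:F, u:F, v:T, w:F. ✓
t: successors {s, u, w}; p or Box p there: s:F, u:F, w:F. ✗
u: successors {s, t, u}; p or Box p there: s:F, t:F, u:F. ✗
v: successors {t, v, w}; p or Box p there: t:F, v:T, w:F. ✓
w: successors {t, u, w}; p or Box p there: t:F, u:F, w:F. ✗
Satisfying worlds: {s, v}.

2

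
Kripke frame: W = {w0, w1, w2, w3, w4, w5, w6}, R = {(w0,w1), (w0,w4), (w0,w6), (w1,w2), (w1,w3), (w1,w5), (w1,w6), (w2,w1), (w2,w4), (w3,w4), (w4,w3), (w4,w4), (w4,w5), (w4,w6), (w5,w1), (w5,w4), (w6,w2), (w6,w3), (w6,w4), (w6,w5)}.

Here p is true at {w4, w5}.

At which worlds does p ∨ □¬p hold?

{w4, w5}

w0: p is F, □¬p is F. ✗
w1: p is F, □¬p is F. ✗
w2: p is F, □¬p is F. ✗
w3: p is F, □¬p is F. ✗
w4: p is T, □¬p is F. ✓
w5: p is T, □¬p is F. ✓
w6: p is F, □¬p is F. ✗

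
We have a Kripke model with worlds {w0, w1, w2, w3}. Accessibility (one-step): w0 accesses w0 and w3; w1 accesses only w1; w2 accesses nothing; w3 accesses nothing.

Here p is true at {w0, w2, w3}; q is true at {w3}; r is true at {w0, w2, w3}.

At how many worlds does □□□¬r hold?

3

w0: successors {w0, w3}; □□¬r there: w0:F, w3:T. ✗
w1: successors {w1}; □□¬r there: w1:T. ✓
w2: no successors, so □□□¬r holds vacuously. ✓
w3: no successors, so □□□¬r holds vacuously. ✓
Satisfying worlds: {w1, w2, w3}.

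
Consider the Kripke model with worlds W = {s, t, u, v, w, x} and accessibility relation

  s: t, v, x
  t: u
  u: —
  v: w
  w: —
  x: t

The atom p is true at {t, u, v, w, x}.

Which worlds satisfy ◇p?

{s, t, v, x}

s: successors {t, v, x}; p there: t:T, v:T, x:T. ✓
t: successors {u}; p there: u:T. ✓
u: no successors, so ◇p fails. ✗
v: successors {w}; p there: w:T. ✓
w: no successors, so ◇p fails. ✗
x: successors {t}; p there: t:T. ✓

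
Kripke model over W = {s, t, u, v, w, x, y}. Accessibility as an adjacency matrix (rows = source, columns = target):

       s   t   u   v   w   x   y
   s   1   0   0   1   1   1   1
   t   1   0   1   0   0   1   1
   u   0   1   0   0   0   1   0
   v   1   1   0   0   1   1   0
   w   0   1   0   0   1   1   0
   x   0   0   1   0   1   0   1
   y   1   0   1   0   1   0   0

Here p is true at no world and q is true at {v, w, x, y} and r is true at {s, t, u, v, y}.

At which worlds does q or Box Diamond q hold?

s: q is F, Box Diamond q is T. ✓
t: q is F, Box Diamond q is T. ✓
u: q is F, Box Diamond q is T. ✓
v: q is T, Box Diamond q is T. ✓
w: q is T, Box Diamond q is T. ✓
x: q is T, Box Diamond q is T. ✓
y: q is T, Box Diamond q is T. ✓

{s, t, u, v, w, x, y}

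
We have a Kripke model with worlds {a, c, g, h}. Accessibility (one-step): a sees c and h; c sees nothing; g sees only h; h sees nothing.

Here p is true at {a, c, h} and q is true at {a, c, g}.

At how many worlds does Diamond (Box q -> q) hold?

1

a: successors {c, h}; Box q -> q there: c:T, h:F. ✓
c: no successors, so Diamond (Box q -> q) fails. ✗
g: successors {h}; Box q -> q there: h:F. ✗
h: no successors, so Diamond (Box q -> q) fails. ✗
Satisfying worlds: {a}.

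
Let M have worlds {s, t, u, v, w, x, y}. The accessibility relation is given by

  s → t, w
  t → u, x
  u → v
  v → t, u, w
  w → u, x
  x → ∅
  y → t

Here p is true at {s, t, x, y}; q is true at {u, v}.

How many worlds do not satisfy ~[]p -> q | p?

s: ~[]p is T, q | p is T. ✓
t: ~[]p is T, q | p is T. ✓
u: ~[]p is T, q | p is T. ✓
v: ~[]p is T, q | p is T. ✓
w: ~[]p is T, q | p is F. ✗
x: ~[]p is F, q | p is T. ✓
y: ~[]p is F, q | p is T. ✓
Satisfying worlds: {s, t, u, v, x, y}.
So ~[]p -> q | p fails at the other 1 world.

1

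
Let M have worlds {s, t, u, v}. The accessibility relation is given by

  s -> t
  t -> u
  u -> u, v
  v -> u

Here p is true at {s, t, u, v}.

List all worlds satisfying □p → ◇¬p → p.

s: □p is T, ◇¬p → p is T. ✓
t: □p is T, ◇¬p → p is T. ✓
u: □p is T, ◇¬p → p is T. ✓
v: □p is T, ◇¬p → p is T. ✓

{s, t, u, v}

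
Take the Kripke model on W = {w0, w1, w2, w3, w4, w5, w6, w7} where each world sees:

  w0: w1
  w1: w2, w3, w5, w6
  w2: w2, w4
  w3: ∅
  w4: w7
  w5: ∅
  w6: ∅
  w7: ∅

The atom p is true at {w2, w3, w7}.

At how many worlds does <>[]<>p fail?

5

w0: successors {w1}; []<>p there: w1:F. ✗
w1: successors {w2, w3, w5, w6}; []<>p there: w2:T, w3:T, w5:T, w6:T. ✓
w2: successors {w2, w4}; []<>p there: w2:T, w4:F. ✓
w3: no successors, so <>[]<>p fails. ✗
w4: successors {w7}; []<>p there: w7:T. ✓
w5: no successors, so <>[]<>p fails. ✗
w6: no successors, so <>[]<>p fails. ✗
w7: no successors, so <>[]<>p fails. ✗
Satisfying worlds: {w1, w2, w4}.
So <>[]<>p fails at the other 5 worlds.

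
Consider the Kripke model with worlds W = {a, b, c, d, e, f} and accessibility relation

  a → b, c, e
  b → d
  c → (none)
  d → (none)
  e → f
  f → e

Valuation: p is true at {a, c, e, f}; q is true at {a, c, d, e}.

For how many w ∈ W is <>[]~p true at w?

a: successors {b, c, e}; []~p there: b:T, c:T, e:F. ✓
b: successors {d}; []~p there: d:T. ✓
c: no successors, so <>[]~p fails. ✗
d: no successors, so <>[]~p fails. ✗
e: successors {f}; []~p there: f:F. ✗
f: successors {e}; []~p there: e:F. ✗
Satisfying worlds: {a, b}.

2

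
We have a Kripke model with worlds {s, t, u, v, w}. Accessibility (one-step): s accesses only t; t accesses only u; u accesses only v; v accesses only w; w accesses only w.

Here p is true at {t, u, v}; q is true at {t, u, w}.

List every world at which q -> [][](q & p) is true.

{s, v}

s: q is F, [][](q & p) is T. ✓
t: q is T, [][](q & p) is F. ✗
u: q is T, [][](q & p) is F. ✗
v: q is F, [][](q & p) is F. ✓
w: q is T, [][](q & p) is F. ✗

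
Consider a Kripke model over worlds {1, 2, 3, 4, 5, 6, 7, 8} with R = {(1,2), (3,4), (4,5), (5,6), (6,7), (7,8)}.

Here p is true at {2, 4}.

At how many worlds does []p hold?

1: successors {2}; p there: 2:T. ✓
2: no successors, so []p holds vacuously. ✓
3: successors {4}; p there: 4:T. ✓
4: successors {5}; p there: 5:F. ✗
5: successors {6}; p there: 6:F. ✗
6: successors {7}; p there: 7:F. ✗
7: successors {8}; p there: 8:F. ✗
8: no successors, so []p holds vacuously. ✓
Satisfying worlds: {1, 2, 3, 8}.

4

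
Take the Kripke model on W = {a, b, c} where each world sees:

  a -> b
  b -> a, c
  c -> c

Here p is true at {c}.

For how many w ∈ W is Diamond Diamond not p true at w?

a: successors {b}; Diamond not p there: b:T. ✓
b: successors {a, c}; Diamond not p there: a:T, c:F. ✓
c: successors {c}; Diamond not p there: c:F. ✗
Satisfying worlds: {a, b}.

2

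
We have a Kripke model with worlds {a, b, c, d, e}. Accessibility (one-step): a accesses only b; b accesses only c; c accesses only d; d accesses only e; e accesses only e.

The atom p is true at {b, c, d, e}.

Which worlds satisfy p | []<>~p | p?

a: p is F, []<>~p | p is F. ✗
b: p is T, []<>~p | p is T. ✓
c: p is T, []<>~p | p is T. ✓
d: p is T, []<>~p | p is T. ✓
e: p is T, []<>~p | p is T. ✓

{b, c, d, e}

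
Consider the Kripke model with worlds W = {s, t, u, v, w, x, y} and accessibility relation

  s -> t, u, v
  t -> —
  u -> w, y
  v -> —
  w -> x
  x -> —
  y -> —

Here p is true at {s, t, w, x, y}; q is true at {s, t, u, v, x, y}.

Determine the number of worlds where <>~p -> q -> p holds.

7

s: <>~p is T, q -> p is T. ✓
t: <>~p is F, q -> p is T. ✓
u: <>~p is F, q -> p is F. ✓
v: <>~p is F, q -> p is F. ✓
w: <>~p is F, q -> p is T. ✓
x: <>~p is F, q -> p is T. ✓
y: <>~p is F, q -> p is T. ✓
Satisfying worlds: {s, t, u, v, w, x, y}.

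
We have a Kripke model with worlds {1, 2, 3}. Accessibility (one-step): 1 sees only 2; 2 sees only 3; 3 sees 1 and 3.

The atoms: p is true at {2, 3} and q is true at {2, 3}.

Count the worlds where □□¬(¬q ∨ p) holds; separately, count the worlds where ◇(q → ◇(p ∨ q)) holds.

0 and 3

For □□¬(¬q ∨ p):
1: successors {2}; □¬(¬q ∨ p) there: 2:F. ✗
2: successors {3}; □¬(¬q ∨ p) there: 3:F. ✗
3: successors {1, 3}; □¬(¬q ∨ p) there: 1:F, 3:F. ✗
— 0 worlds.
For ◇(q → ◇(p ∨ q)):
1: successors {2}; q → ◇(p ∨ q) there: 2:T. ✓
2: successors {3}; q → ◇(p ∨ q) there: 3:T. ✓
3: successors {1, 3}; q → ◇(p ∨ q) there: 1:T, 3:T. ✓
— 3 worlds.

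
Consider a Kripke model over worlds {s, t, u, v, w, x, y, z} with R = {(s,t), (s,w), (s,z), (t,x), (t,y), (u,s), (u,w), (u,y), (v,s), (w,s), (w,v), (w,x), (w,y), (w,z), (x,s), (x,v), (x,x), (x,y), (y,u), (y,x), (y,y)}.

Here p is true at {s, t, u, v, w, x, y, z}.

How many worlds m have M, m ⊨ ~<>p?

s: <>p is T. ✗
t: <>p is T. ✗
u: <>p is T. ✗
v: <>p is T. ✗
w: <>p is T. ✗
x: <>p is T. ✗
y: <>p is T. ✗
z: <>p is F. ✓
Satisfying worlds: {z}.

1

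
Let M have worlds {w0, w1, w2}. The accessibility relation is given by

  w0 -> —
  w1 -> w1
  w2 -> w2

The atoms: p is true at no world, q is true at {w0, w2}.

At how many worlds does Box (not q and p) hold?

w0: no successors, so Box (not q and p) holds vacuously. ✓
w1: successors {w1}; not q and p there: w1:F. ✗
w2: successors {w2}; not q and p there: w2:F. ✗
Satisfying worlds: {w0}.

1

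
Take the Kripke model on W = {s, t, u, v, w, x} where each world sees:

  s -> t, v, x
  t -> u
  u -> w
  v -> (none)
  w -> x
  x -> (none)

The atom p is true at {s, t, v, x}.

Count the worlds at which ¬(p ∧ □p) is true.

s: p ∧ □p is T. ✗
t: p ∧ □p is F. ✓
u: p ∧ □p is F. ✓
v: p ∧ □p is T. ✗
w: p ∧ □p is F. ✓
x: p ∧ □p is T. ✗
Satisfying worlds: {t, u, w}.

3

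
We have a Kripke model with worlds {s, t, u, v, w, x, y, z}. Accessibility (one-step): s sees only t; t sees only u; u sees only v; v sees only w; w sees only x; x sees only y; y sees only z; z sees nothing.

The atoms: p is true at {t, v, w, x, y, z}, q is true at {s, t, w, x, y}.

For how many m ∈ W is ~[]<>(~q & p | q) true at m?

2

s: []<>(~q & p | q) is F. ✓
t: []<>(~q & p | q) is T. ✗
u: []<>(~q & p | q) is T. ✗
v: []<>(~q & p | q) is T. ✗
w: []<>(~q & p | q) is T. ✗
x: []<>(~q & p | q) is T. ✗
y: []<>(~q & p | q) is F. ✓
z: []<>(~q & p | q) is T. ✗
Satisfying worlds: {s, y}.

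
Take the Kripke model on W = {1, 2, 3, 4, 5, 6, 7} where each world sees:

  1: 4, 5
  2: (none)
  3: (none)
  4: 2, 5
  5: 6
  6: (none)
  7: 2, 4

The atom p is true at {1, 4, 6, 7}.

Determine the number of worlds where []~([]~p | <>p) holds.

3

1: successors {4, 5}; ~([]~p | <>p) there: 4:F, 5:F. ✗
2: no successors, so []~([]~p | <>p) holds vacuously. ✓
3: no successors, so []~([]~p | <>p) holds vacuously. ✓
4: successors {2, 5}; ~([]~p | <>p) there: 2:F, 5:F. ✗
5: successors {6}; ~([]~p | <>p) there: 6:F. ✗
6: no successors, so []~([]~p | <>p) holds vacuously. ✓
7: successors {2, 4}; ~([]~p | <>p) there: 2:F, 4:F. ✗
Satisfying worlds: {2, 3, 6}.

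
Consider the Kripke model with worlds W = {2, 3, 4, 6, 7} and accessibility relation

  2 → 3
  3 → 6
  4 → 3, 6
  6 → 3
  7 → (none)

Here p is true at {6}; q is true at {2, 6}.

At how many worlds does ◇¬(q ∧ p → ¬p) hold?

2: successors {3}; ¬(q ∧ p → ¬p) there: 3:F. ✗
3: successors {6}; ¬(q ∧ p → ¬p) there: 6:T. ✓
4: successors {3, 6}; ¬(q ∧ p → ¬p) there: 3:F, 6:T. ✓
6: successors {3}; ¬(q ∧ p → ¬p) there: 3:F. ✗
7: no successors, so ◇¬(q ∧ p → ¬p) fails. ✗
Satisfying worlds: {3, 4}.

2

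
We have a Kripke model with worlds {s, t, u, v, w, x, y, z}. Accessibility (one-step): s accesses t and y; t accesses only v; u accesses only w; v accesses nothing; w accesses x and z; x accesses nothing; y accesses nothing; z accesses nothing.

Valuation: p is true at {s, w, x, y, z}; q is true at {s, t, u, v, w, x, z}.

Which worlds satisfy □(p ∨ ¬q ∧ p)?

s: successors {t, y}; p ∨ ¬q ∧ p there: t:F, y:T. ✗
t: successors {v}; p ∨ ¬q ∧ p there: v:F. ✗
u: successors {w}; p ∨ ¬q ∧ p there: w:T. ✓
v: no successors, so □(p ∨ ¬q ∧ p) holds vacuously. ✓
w: successors {x, z}; p ∨ ¬q ∧ p there: x:T, z:T. ✓
x: no successors, so □(p ∨ ¬q ∧ p) holds vacuously. ✓
y: no successors, so □(p ∨ ¬q ∧ p) holds vacuously. ✓
z: no successors, so □(p ∨ ¬q ∧ p) holds vacuously. ✓

{u, v, w, x, y, z}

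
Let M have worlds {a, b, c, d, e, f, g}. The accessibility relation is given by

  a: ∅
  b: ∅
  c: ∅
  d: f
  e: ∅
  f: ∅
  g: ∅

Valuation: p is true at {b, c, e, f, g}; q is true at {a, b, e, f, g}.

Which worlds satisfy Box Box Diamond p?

{a, b, c, d, e, f, g}

a: no successors, so Box Box Diamond p holds vacuously. ✓
b: no successors, so Box Box Diamond p holds vacuously. ✓
c: no successors, so Box Box Diamond p holds vacuously. ✓
d: successors {f}; Box Diamond p there: f:T. ✓
e: no successors, so Box Box Diamond p holds vacuously. ✓
f: no successors, so Box Box Diamond p holds vacuously. ✓
g: no successors, so Box Box Diamond p holds vacuously. ✓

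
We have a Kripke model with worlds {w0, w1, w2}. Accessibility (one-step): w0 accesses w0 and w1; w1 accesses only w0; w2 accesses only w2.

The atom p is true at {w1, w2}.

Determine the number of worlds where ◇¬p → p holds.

w0: ◇¬p is T, p is F. ✗
w1: ◇¬p is T, p is T. ✓
w2: ◇¬p is F, p is T. ✓
Satisfying worlds: {w1, w2}.

2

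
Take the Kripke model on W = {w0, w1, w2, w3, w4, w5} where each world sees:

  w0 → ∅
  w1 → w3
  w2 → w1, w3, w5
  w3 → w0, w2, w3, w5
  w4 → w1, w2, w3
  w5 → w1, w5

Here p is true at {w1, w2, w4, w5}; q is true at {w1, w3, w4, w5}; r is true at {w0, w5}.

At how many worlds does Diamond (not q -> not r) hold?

5

w0: no successors, so Diamond (not q -> not r) fails. ✗
w1: successors {w3}; not q -> not r there: w3:T. ✓
w2: successors {w1, w3, w5}; not q -> not r there: w1:T, w3:T, w5:T. ✓
w3: successors {w0, w2, w3, w5}; not q -> not r there: w0:F, w2:T, w3:T, w5:T. ✓
w4: successors {w1, w2, w3}; not q -> not r there: w1:T, w2:T, w3:T. ✓
w5: successors {w1, w5}; not q -> not r there: w1:T, w5:T. ✓
Satisfying worlds: {w1, w2, w3, w4, w5}.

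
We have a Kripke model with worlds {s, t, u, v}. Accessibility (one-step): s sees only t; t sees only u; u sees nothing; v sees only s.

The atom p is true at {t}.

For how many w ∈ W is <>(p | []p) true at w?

s: successors {t}; p | []p there: t:T. ✓
t: successors {u}; p | []p there: u:T. ✓
u: no successors, so <>(p | []p) fails. ✗
v: successors {s}; p | []p there: s:T. ✓
Satisfying worlds: {s, t, v}.

3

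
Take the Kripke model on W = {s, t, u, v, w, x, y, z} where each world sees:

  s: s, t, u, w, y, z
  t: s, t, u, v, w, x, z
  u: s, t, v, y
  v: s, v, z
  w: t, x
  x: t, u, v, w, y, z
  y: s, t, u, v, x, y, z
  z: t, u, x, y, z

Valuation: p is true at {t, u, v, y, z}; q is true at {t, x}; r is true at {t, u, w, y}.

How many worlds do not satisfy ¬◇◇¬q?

8

s: ◇◇¬q is T. ✗
t: ◇◇¬q is T. ✗
u: ◇◇¬q is T. ✗
v: ◇◇¬q is T. ✗
w: ◇◇¬q is T. ✗
x: ◇◇¬q is T. ✗
y: ◇◇¬q is T. ✗
z: ◇◇¬q is T. ✗
Satisfying worlds: ∅.
So ¬◇◇¬q fails at the other 8 worlds.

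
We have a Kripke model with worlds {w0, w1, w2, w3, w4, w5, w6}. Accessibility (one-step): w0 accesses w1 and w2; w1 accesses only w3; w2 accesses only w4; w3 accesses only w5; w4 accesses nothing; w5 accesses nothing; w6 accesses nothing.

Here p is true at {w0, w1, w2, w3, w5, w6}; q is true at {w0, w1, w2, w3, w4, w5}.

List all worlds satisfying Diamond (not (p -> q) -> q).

{w0, w1, w2, w3}

w0: successors {w1, w2}; not (p -> q) -> q there: w1:T, w2:T. ✓
w1: successors {w3}; not (p -> q) -> q there: w3:T. ✓
w2: successors {w4}; not (p -> q) -> q there: w4:T. ✓
w3: successors {w5}; not (p -> q) -> q there: w5:T. ✓
w4: no successors, so Diamond (not (p -> q) -> q) fails. ✗
w5: no successors, so Diamond (not (p -> q) -> q) fails. ✗
w6: no successors, so Diamond (not (p -> q) -> q) fails. ✗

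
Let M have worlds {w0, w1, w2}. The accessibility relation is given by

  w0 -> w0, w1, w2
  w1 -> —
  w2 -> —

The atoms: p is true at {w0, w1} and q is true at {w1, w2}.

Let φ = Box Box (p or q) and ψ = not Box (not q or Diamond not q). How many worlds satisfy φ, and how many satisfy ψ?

3 and 1

For Box Box (p or q):
w0: successors {w0, w1, w2}; Box (p or q) there: w0:T, w1:T, w2:T. ✓
w1: no successors, so Box Box (p or q) holds vacuously. ✓
w2: no successors, so Box Box (p or q) holds vacuously. ✓
— 3 worlds.
For not Box (not q or Diamond not q):
w0: Box (not q or Diamond not q) is F. ✓
w1: Box (not q or Diamond not q) is T. ✗
w2: Box (not q or Diamond not q) is T. ✗
— 1 world.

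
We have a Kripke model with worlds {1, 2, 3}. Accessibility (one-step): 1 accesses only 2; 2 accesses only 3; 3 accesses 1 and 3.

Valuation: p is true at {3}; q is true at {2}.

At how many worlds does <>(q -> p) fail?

1: successors {2}; q -> p there: 2:F. ✗
2: successors {3}; q -> p there: 3:T. ✓
3: successors {1, 3}; q -> p there: 1:T, 3:T. ✓
Satisfying worlds: {2, 3}.
So <>(q -> p) fails at the other 1 world.

1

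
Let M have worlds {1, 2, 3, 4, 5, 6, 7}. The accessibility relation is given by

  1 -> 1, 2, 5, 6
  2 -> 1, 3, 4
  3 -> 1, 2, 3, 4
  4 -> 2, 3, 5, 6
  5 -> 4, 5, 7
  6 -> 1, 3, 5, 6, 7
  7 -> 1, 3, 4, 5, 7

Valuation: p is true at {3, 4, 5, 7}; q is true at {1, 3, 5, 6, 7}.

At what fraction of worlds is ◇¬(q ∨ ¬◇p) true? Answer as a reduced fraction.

6/7

1: successors {1, 2, 5, 6}; ¬(q ∨ ¬◇p) there: 1:F, 2:T, 5:F, 6:F. ✓
2: successors {1, 3, 4}; ¬(q ∨ ¬◇p) there: 1:F, 3:F, 4:T. ✓
3: successors {1, 2, 3, 4}; ¬(q ∨ ¬◇p) there: 1:F, 2:T, 3:F, 4:T. ✓
4: successors {2, 3, 5, 6}; ¬(q ∨ ¬◇p) there: 2:T, 3:F, 5:F, 6:F. ✓
5: successors {4, 5, 7}; ¬(q ∨ ¬◇p) there: 4:T, 5:F, 7:F. ✓
6: successors {1, 3, 5, 6, 7}; ¬(q ∨ ¬◇p) there: 1:F, 3:F, 5:F, 6:F, 7:F. ✗
7: successors {1, 3, 4, 5, 7}; ¬(q ∨ ¬◇p) there: 1:F, 3:F, 4:T, 5:F, 7:F. ✓
That's 6 of 7 worlds, so 6/7.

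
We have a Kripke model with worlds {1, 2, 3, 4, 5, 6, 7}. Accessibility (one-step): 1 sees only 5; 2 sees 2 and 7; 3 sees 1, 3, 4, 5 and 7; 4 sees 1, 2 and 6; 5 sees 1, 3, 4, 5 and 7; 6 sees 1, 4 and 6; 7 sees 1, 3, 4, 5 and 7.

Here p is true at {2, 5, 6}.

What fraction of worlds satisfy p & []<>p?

3/7

1: p is F, []<>p is T. ✗
2: p is T, []<>p is T. ✓
3: p is F, []<>p is T. ✗
4: p is F, []<>p is T. ✗
5: p is T, []<>p is T. ✓
6: p is T, []<>p is T. ✓
7: p is F, []<>p is T. ✗
That's 3 of 7 worlds, so 3/7.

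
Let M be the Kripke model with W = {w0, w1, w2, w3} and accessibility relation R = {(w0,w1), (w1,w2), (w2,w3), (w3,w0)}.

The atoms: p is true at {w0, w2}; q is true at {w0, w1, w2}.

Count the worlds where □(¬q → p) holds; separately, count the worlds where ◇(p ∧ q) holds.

For □(¬q → p):
w0: successors {w1}; ¬q → p there: w1:T. ✓
w1: successors {w2}; ¬q → p there: w2:T. ✓
w2: successors {w3}; ¬q → p there: w3:F. ✗
w3: successors {w0}; ¬q → p there: w0:T. ✓
— 3 worlds.
For ◇(p ∧ q):
w0: successors {w1}; p ∧ q there: w1:F. ✗
w1: successors {w2}; p ∧ q there: w2:T. ✓
w2: successors {w3}; p ∧ q there: w3:F. ✗
w3: successors {w0}; p ∧ q there: w0:T. ✓
— 2 worlds.

3 and 2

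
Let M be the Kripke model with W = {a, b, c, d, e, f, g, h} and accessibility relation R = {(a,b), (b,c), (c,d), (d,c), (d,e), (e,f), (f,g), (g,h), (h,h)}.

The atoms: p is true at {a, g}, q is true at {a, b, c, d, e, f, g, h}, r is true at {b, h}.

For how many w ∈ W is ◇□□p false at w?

a: successors {b}; □□p there: b:F. ✗
b: successors {c}; □□p there: c:F. ✗
c: successors {d}; □□p there: d:F. ✗
d: successors {c, e}; □□p there: c:F, e:T. ✓
e: successors {f}; □□p there: f:F. ✗
f: successors {g}; □□p there: g:F. ✗
g: successors {h}; □□p there: h:F. ✗
h: successors {h}; □□p there: h:F. ✗
Satisfying worlds: {d}.
So ◇□□p fails at the other 7 worlds.

7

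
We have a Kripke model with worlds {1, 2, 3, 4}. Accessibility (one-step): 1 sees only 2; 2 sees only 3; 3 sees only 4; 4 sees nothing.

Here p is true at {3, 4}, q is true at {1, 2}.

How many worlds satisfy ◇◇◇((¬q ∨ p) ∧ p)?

1

1: successors {2}; ◇◇((¬q ∨ p) ∧ p) there: 2:T. ✓
2: successors {3}; ◇◇((¬q ∨ p) ∧ p) there: 3:F. ✗
3: successors {4}; ◇◇((¬q ∨ p) ∧ p) there: 4:F. ✗
4: no successors, so ◇◇◇((¬q ∨ p) ∧ p) fails. ✗
Satisfying worlds: {1}.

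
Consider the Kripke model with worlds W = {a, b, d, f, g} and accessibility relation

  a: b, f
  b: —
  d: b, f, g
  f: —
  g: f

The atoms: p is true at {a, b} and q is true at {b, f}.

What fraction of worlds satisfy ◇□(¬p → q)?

3/5

a: successors {b, f}; □(¬p → q) there: b:T, f:T. ✓
b: no successors, so ◇□(¬p → q) fails. ✗
d: successors {b, f, g}; □(¬p → q) there: b:T, f:T, g:T. ✓
f: no successors, so ◇□(¬p → q) fails. ✗
g: successors {f}; □(¬p → q) there: f:T. ✓
That's 3 of 5 worlds, so 3/5.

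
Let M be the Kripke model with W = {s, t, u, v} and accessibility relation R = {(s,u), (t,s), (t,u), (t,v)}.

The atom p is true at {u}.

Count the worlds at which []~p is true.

2

s: successors {u}; ~p there: u:F. ✗
t: successors {s, u, v}; ~p there: s:T, u:F, v:T. ✗
u: no successors, so []~p holds vacuously. ✓
v: no successors, so []~p holds vacuously. ✓
Satisfying worlds: {u, v}.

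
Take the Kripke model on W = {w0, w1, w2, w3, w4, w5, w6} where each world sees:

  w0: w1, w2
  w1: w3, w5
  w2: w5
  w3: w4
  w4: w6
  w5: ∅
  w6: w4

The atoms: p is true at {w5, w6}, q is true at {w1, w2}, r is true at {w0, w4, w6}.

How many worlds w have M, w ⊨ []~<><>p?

5

w0: successors {w1, w2}; ~<><>p there: w1:T, w2:T. ✓
w1: successors {w3, w5}; ~<><>p there: w3:F, w5:T. ✗
w2: successors {w5}; ~<><>p there: w5:T. ✓
w3: successors {w4}; ~<><>p there: w4:T. ✓
w4: successors {w6}; ~<><>p there: w6:F. ✗
w5: no successors, so []~<><>p holds vacuously. ✓
w6: successors {w4}; ~<><>p there: w4:T. ✓
Satisfying worlds: {w0, w2, w3, w5, w6}.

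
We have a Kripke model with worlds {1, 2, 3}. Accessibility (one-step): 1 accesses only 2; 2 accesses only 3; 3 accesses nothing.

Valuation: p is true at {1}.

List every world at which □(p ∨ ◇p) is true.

1: successors {2}; p ∨ ◇p there: 2:F. ✗
2: successors {3}; p ∨ ◇p there: 3:F. ✗
3: no successors, so □(p ∨ ◇p) holds vacuously. ✓

{3}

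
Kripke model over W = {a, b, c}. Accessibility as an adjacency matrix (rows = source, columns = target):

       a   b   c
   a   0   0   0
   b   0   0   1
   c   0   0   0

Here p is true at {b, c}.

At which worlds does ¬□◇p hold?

a: □◇p is T. ✗
b: □◇p is F. ✓
c: □◇p is T. ✗

{b}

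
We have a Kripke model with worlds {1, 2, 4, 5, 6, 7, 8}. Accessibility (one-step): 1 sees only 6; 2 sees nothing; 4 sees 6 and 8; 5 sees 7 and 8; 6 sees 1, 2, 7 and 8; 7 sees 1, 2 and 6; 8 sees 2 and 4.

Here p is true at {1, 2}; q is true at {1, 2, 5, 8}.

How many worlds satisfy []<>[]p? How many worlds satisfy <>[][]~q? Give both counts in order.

4 and 3

For []<>[]p:
1: successors {6}; <>[]p there: 6:T. ✓
2: no successors, so []<>[]p holds vacuously. ✓
4: successors {6, 8}; <>[]p there: 6:T, 8:T. ✓
5: successors {7, 8}; <>[]p there: 7:T, 8:T. ✓
6: successors {1, 2, 7, 8}; <>[]p there: 1:F, 2:F, 7:T, 8:T. ✗
7: successors {1, 2, 6}; <>[]p there: 1:F, 2:F, 6:T. ✗
8: successors {2, 4}; <>[]p there: 2:F, 4:F. ✗
— 4 worlds.
For <>[][]~q:
1: successors {6}; [][]~q there: 6:F. ✗
2: no successors, so <>[][]~q fails. ✗
4: successors {6, 8}; [][]~q there: 6:F, 8:F. ✗
5: successors {7, 8}; [][]~q there: 7:F, 8:F. ✗
6: successors {1, 2, 7, 8}; [][]~q there: 1:F, 2:T, 7:F, 8:F. ✓
7: successors {1, 2, 6}; [][]~q there: 1:F, 2:T, 6:F. ✓
8: successors {2, 4}; [][]~q there: 2:T, 4:F. ✓
— 3 worlds.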